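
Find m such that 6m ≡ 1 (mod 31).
Since 31 is prime, by Fermat 6^(-1) ≡ 6^{29} ≡ 26 (mod 31). Verify: 6 × 26 = 156 ≡ 1 (mod 31)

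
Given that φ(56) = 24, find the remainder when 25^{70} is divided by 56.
By Euler: 25^{24} ≡ 1 mod 56 since gcd(25, 56) = 1. 70 = 2×24 + 22. So 25^{70} ≡ 25^{22} ≡ 25 mod 56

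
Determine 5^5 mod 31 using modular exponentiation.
By repeated squaring (mod 31): 5^{1}≡5, 5^{2}≡25, 5^{4}≡5. Then 5^{5} = 5^{4+1} ≡ 5 × 5 ≡ 25 (mod 31)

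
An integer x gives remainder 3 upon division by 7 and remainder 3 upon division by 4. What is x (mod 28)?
M = 7 × 4 = 28. M₁ = 4, y₁ ≡ 2 (mod 7). M₂ = 7, y₂ ≡ 3 (mod 4). x = 3×4×2 + 3×7×3 ≡ 3 (mod 28)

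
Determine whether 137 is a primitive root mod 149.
ord_149(137) divides 148. For each prime q|148: 137^{74}≡148, 137^{4}≡25, none ≡ 1. So 137 has order 148 and is a primitive root mod 149.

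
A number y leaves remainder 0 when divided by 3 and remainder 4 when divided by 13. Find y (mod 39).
M = 3 × 13 = 39. M₁ = 13, y₁ ≡ 1 (mod 3). M₂ = 3, y₂ ≡ 9 (mod 13). y = 0×13×1 + 4×3×9 ≡ 30 (mod 39)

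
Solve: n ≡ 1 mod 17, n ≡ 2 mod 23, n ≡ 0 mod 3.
M = 17 × 23 × 3 = 1173. M₁ = 69, y₁ ≡ 1 mod 17. M₂ = 51, y₂ ≡ 14 mod 23. M₃ = 391, y₃ ≡ 1 mod 3. n = 1×69×1 + 2×51×14 + 0×391×1 ≡ 324 mod 1173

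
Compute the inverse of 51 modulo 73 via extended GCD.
Extended GCD: 51(-10) + 73(7) = 1. So 51^(-1) ≡ -10 ≡ 63 (mod 73). Verify: 51 × 63 = 3213 ≡ 1 (mod 73)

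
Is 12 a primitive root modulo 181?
12^{90} ≡ 1 (mod 181) and 90 < 180, so ord_181(12) = 90 ≠ 180 and 12 is not a primitive root.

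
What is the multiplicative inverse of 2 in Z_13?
Since 13 is prime, by Fermat 2^(-1) ≡ 2^{11} ≡ 7 mod 13. Verify: 2 × 7 = 14 ≡ 1 mod 13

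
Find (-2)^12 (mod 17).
By repeated squaring (mod 17): (-2)^{1}≡15, (-2)^{2}≡4, (-2)^{4}≡16, (-2)^{8}≡1. Then (-2)^{12} = (-2)^{8+4} ≡ 1 × 16 ≡ 16 (mod 17)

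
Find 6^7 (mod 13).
By repeated squaring (mod 13): 6^{1}≡6, 6^{2}≡10, 6^{4}≡9. Then 6^{7} = 6^{4+2+1} ≡ 9 × 10 × 6 ≡ 7 (mod 13)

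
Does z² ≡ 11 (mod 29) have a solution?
By Euler's criterion: 11^{14} ≡ 28 (mod 29). Since this equals -1 (≡ 28), 11 is not a QR.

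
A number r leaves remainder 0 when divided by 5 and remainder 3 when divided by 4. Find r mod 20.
M = 5 × 4 = 20. M₁ = 4, y₁ ≡ 4 mod 5. M₂ = 5, y₂ ≡ 1 mod 4. r = 0×4×4 + 3×5×1 ≡ 15 mod 20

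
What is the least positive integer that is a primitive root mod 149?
g = 2. For each prime q|148: 2^{74}≡148, 2^{4}≡16, none ≡ 1, so ord_149(2) = 148 and 2 is a primitive root.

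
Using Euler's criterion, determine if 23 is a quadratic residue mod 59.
By Euler's criterion: 23^{29} ≡ 58 (mod 59). Since this equals -1 (≡ 58), 23 is not a QR.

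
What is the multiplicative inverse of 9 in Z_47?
Since 47 is prime, by Fermat 9^(-1) ≡ 9^{45} ≡ 21 mod 47. Verify: 9 × 21 = 189 ≡ 1 mod 47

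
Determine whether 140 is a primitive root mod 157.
140^{78} ≡ 1 mod 157 and 78 < 156, so ord_157(140) = 78 ≠ 156 and 140 is not a primitive root.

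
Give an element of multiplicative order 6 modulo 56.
33 has order 6 mod 56 since 33^{6} ≡ 1 (mod 56) and no smaller power works.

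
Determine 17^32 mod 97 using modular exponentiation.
By repeated squaring (mod 97): 17^{1}≡17, 17^{2}≡95, 17^{4}≡4, 17^{8}≡16, 17^{16}≡62, 17^{32}≡61. So 17^{32} ≡ 61 (mod 97)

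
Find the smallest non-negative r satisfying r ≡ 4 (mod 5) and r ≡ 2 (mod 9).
M = 5 × 9 = 45. M₁ = 9, y₁ ≡ 4 (mod 5). M₂ = 5, y₂ ≡ 2 (mod 9). r = 4×9×4 + 2×5×2 ≡ 29 (mod 45)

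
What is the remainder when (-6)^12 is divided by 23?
By repeated squaring mod 23: (-6)^{1}≡17, (-6)^{2}≡13, (-6)^{4}≡8, (-6)^{8}≡18. Then (-6)^{12} = (-6)^{8+4} ≡ 18 × 8 ≡ 6 mod 23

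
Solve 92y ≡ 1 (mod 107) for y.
Since 107 is prime, by Fermat 92^(-1) ≡ 92^{105} ≡ 57 (mod 107). Verify: 92 × 57 = 5244 ≡ 1 (mod 107)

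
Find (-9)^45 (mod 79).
By repeated squaring (mod 79): (-9)^{1}≡70, (-9)^{2}≡2, (-9)^{4}≡4, (-9)^{8}≡16, (-9)^{16}≡19, (-9)^{32}≡45. Then (-9)^{45} = (-9)^{32+8+4+1} ≡ 45 × 16 × 4 × 70 ≡ 71 (mod 79)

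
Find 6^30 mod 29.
Using Fermat: 6^{28} ≡ 1 mod 29. 30 ≡ 2 mod 28. So 6^{30} ≡ 6^{2} ≡ 7 mod 29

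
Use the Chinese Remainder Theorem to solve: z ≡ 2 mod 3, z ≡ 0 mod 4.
M = 3 × 4 = 12. M₁ = 4, y₁ ≡ 1 mod 3. M₂ = 3, y₂ ≡ 3 mod 4. z = 2×4×1 + 0×3×3 ≡ 8 mod 12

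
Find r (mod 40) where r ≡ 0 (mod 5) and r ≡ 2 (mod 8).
M = 5 × 8 = 40. M₁ = 8, y₁ ≡ 2 (mod 5). M₂ = 5, y₂ ≡ 5 (mod 8). r = 0×8×2 + 2×5×5 ≡ 10 (mod 40)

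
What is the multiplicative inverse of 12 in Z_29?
Since 29 is prime, by Fermat 12^(-1) ≡ 12^{27} ≡ 17 (mod 29). Verify: 12 × 17 = 204 ≡ 1 (mod 29)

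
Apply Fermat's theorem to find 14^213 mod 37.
By Fermat: 14^{36} ≡ 1 mod 37. 213 ≡ 33 mod 36. So 14^{213} ≡ 14^{33} ≡ 31 mod 37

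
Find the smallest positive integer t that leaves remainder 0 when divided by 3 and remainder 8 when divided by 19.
M = 3 × 19 = 57. M₁ = 19, y₁ ≡ 1 (mod 3). M₂ = 3, y₂ ≡ 13 (mod 19). t = 0×19×1 + 8×3×13 ≡ 27 (mod 57)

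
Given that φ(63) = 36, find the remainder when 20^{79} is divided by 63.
By Euler: 20^{36} ≡ 1 mod 63 since gcd(20, 63) = 1. 79 = 2×36 + 7. So 20^{79} ≡ 20^{7} ≡ 20 mod 63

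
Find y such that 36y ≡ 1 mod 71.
Since 71 is prime, by Fermat 36^(-1) ≡ 36^{69} ≡ 2 mod 71. Verify: 36 × 2 = 72 ≡ 1 mod 71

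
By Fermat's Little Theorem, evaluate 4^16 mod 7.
By Fermat: 4^{6} ≡ 1 (mod 7). 16 = 2×6 + 4. So 4^{16} ≡ 4^{4} ≡ 4 (mod 7)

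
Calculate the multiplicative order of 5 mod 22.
Powers of 5 mod 22: 5^1≡5, 5^2≡3, 5^3≡15, 5^4≡9, 5^5≡1. ord_22(5) = 5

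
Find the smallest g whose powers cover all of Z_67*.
g = 2. Powers: [2, 4, 8, 16, 32, 64, 61, 55, 43, 19, ...] generates all 66 non-zero residues.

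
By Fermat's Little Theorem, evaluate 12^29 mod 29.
By Fermat: 12^{28} ≡ 1 mod 29. So 12^{29} = 12^{28} · 12^{1} ≡ 12^{1} ≡ 12 mod 29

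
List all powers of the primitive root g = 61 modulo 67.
61^1, 61^2, ..., 61^{66} mod 67: [61, 36, 52, 23, 63, 24, 57, 60, 42, 16, 38, 40, 28, 33, 3, 49, 41, 22, 2, 55, 5, 37, 46, 59, 48, 47, 53, 17, 32, 9, 13, 56, 66, 6, 31, 15, 44, 4, 43, 10, 7, 25, 51, 29, 27, 39, 34, 64, 18, 26, 45, 65, 12, 62, 30, 21, 8, 19, 20, 14, 50, 35, 58, 54, 11, 1]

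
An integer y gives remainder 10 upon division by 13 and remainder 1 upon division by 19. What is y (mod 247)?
M = 13 × 19 = 247. M₁ = 19, y₁ ≡ 11 (mod 13). M₂ = 13, y₂ ≡ 3 (mod 19). y = 10×19×11 + 1×13×3 ≡ 153 (mod 247)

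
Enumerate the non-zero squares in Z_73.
Squares in Z_73*: {1, 2, 3, 4, 6, 8, 9, 12, 16, 18, 19, 23, 24, 25, 27, 32, 35, 36, 37, 38, 41, 46, 48, 49, 50, 54, 55, 57, 61, 64, 65, 67, 69, 70, 71, 72}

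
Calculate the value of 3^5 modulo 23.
By repeated squaring (mod 23): 3^{1}≡3, 3^{2}≡9, 3^{4}≡12. Then 3^{5} = 3^{4+1} ≡ 12 × 3 ≡ 13 (mod 23)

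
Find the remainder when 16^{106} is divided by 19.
By Fermat: 16^{18} ≡ 1 (mod 19). 106 = 5×18 + 16. So 16^{106} ≡ 16^{16} ≡ 17 (mod 19)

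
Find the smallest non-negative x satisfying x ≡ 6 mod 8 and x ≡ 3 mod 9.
M = 8 × 9 = 72. M₁ = 9, y₁ ≡ 1 mod 8. M₂ = 8, y₂ ≡ 8 mod 9. x = 6×9×1 + 3×8×8 ≡ 30 mod 72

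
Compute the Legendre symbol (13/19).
(13/19) = 13^{9} mod 19 = -1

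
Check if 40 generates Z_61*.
40^{12} ≡ 1 mod 61 and 12 < 60, so ord_61(40) = 12 ≠ 60 and 40 is not a primitive root.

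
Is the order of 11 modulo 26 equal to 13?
Powers of 11 mod 26: 11^1≡11, 11^2≡17, 11^3≡5, 11^4≡3, 11^5≡7, 11^6≡25, 11^7≡15, 11^8≡9, 11^9≡21, 11^10≡23, 11^11≡19, 11^12≡1. Already 11^12≡1, so the order is 12 < 13. No, the actual order is 12.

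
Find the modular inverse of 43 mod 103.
Since 103 is prime, by Fermat 43^(-1) ≡ 43^{101} ≡ 12 (mod 103). Verify: 43 × 12 = 516 ≡ 1 (mod 103)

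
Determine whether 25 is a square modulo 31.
By Euler's criterion: 25^{15} ≡ 1 (mod 31). Since this equals 1, 25 is a QR.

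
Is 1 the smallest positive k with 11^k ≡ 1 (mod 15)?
Powers of 11 mod 15: 11^1≡11, 11^2≡1. 11^1≡11≢1, so ord ≠ 1. No, the actual order is 2.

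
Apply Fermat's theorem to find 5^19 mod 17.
By Fermat: 5^{16} ≡ 1 mod 17. So 5^{19} = 5^{16} · 5^{3} ≡ 5^{3} ≡ 6 mod 17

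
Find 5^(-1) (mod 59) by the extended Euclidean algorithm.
Extended GCD: 5(12) + 59(-1) = 1. So 5^(-1) ≡ 12 (mod 59). Verify: 5 × 12 = 60 ≡ 1 (mod 59)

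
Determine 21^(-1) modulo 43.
Since 43 is prime, by Fermat 21^(-1) ≡ 21^{41} ≡ 41 (mod 43). Verify: 21 × 41 = 861 ≡ 1 (mod 43)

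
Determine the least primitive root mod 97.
g = 5. For each prime q|96: 5^{48}≡96, 5^{32}≡35, none ≡ 1, so ord_97(5) = 96 and 5 is a primitive root.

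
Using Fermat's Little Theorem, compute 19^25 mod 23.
By Fermat: 19^{22} ≡ 1 (mod 23). So 19^{25} = 19^{22} · 19^{3} ≡ 19^{3} ≡ 5 (mod 23)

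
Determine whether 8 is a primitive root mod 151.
8^{5} ≡ 1 mod 151 and 5 < 150, so ord_151(8) = 5 ≠ 150 and 8 is not a primitive root.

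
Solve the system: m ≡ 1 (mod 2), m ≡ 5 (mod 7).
M = 2 × 7 = 14. M₁ = 7, y₁ ≡ 1 (mod 2). M₂ = 2, y₂ ≡ 4 (mod 7). m = 1×7×1 + 5×2×4 ≡ 5 (mod 14)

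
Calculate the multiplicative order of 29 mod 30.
Powers of 29 mod 30: 29^1≡29, 29^2≡1. Order = 2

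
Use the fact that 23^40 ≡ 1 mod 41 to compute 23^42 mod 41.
By Fermat: 23^{40} ≡ 1 mod 41. So 23^{42} = 23^{40} · 23^{2} ≡ 23^{2} ≡ 37 mod 41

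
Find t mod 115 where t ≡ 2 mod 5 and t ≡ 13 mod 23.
M = 5 × 23 = 115. M₁ = 23, y₁ ≡ 2 mod 5. M₂ = 5, y₂ ≡ 14 mod 23. t = 2×23×2 + 13×5×14 ≡ 82 mod 115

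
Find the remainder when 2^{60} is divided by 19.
By Fermat: 2^{18} ≡ 1 mod 19. 60 = 3×18 + 6. So 2^{60} ≡ 2^{6} ≡ 7 mod 19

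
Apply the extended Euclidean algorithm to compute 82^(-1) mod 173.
Extended GCD: 82(19) + 173(-9) = 1. So 82^(-1) ≡ 19 mod 173. Verify: 82 × 19 = 1558 ≡ 1 mod 173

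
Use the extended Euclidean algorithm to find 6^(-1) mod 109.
Extended GCD: 6(-18) + 109(1) = 1. So 6^(-1) ≡ -18 ≡ 91 mod 109. Verify: 6 × 91 = 546 ≡ 1 mod 109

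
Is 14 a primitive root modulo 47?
14^{23} ≡ 1 (mod 47) and 23 < 46, so ord_47(14) = 23 ≠ 46 and 14 is not a primitive root.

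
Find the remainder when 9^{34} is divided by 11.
By Fermat: 9^{10} ≡ 1 mod 11. 34 = 3×10 + 4. So 9^{34} ≡ 9^{4} ≡ 5 mod 11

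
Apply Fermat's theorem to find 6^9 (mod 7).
By Fermat: 6^{6} ≡ 1 (mod 7). So 6^{9} = 6^{6} · 6^{3} ≡ 6^{3} ≡ 6 (mod 7)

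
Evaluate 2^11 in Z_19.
By repeated squaring (mod 19): 2^{1}≡2, 2^{2}≡4, 2^{4}≡16, 2^{8}≡9. Then 2^{11} = 2^{8+2+1} ≡ 9 × 4 × 2 ≡ 15 (mod 19)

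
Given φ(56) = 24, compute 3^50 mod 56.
By Euler: 3^{24} ≡ 1 mod 56 since gcd(3, 56) = 1. 50 = 2×24 + 2. So 3^{50} ≡ 3^{2} ≡ 9 mod 56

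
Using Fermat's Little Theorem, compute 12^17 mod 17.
By Fermat: 12^{16} ≡ 1 (mod 17). So 12^{17} = 12^{16} · 12^{1} ≡ 12^{1} ≡ 12 (mod 17)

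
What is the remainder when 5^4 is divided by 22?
5^{4} = 625 ≡ 9 (mod 22)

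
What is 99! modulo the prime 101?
(100)! = (99)! × (100) ≡ -1 mod 101. So (99)! ≡ -1 × (100)^(-1) ≡ (-1)×(-1) = 1 mod 101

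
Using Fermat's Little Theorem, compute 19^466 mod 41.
By Fermat: 19^{40} ≡ 1 (mod 41). 466 ≡ 26 (mod 40). So 19^{466} ≡ 19^{26} ≡ 20 (mod 41)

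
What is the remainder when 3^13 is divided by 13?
Using Fermat: 3^{12} ≡ 1 mod 13. 13 ≡ 1 mod 12. So 3^{13} ≡ 3^{1} ≡ 3 mod 13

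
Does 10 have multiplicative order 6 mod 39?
Powers of 10 mod 39: 10^1≡10, 10^2≡22, 10^3≡25, 10^4≡16, 10^5≡4, 10^6≡1. First k with 10^k≡1 is k=6. Yes, ord_39(10) = 6.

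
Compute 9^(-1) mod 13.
Since 13 is prime, by Fermat 9^(-1) ≡ 9^{11} ≡ 3 mod 13. Verify: 9 × 3 = 27 ≡ 1 mod 13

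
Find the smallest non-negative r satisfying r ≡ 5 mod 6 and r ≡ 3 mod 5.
M = 6 × 5 = 30. M₁ = 5, y₁ ≡ 5 mod 6. M₂ = 6, y₂ ≡ 1 mod 5. r = 5×5×5 + 3×6×1 ≡ 23 mod 30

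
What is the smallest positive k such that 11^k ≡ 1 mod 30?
Powers of 11 mod 30: 11^1≡11, 11^2≡1. Order = 2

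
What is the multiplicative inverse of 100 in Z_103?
Since 103 is prime, by Fermat 100^(-1) ≡ 100^{101} ≡ 34 (mod 103). Verify: 100 × 34 = 3400 ≡ 1 (mod 103)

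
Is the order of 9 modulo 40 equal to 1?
Powers of 9 mod 40: 9^1≡9, 9^2≡1. 9^1≡9≢1, so ord ≠ 1. No, the actual order is 2.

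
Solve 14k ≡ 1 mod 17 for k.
Since 17 is prime, by Fermat 14^(-1) ≡ 14^{15} ≡ 11 mod 17. Verify: 14 × 11 = 154 ≡ 1 mod 17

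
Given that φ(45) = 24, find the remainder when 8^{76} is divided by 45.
By Euler: 8^{24} ≡ 1 mod 45 since gcd(8, 45) = 1. 76 = 3×24 + 4. So 8^{76} ≡ 8^{4} ≡ 1 mod 45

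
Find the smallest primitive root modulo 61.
g = 2. For each prime q|60: 2^{30}≡60, 2^{20}≡47, 2^{12}≡9, none ≡ 1, so ord_61(2) = 60 and 2 is a primitive root.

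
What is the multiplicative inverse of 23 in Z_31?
Since 31 is prime, by Fermat 23^(-1) ≡ 23^{29} ≡ 27 mod 31. Verify: 23 × 27 = 621 ≡ 1 mod 31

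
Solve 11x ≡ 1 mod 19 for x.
Since 19 is prime, by Fermat 11^(-1) ≡ 11^{17} ≡ 7 mod 19. Verify: 11 × 7 = 77 ≡ 1 mod 19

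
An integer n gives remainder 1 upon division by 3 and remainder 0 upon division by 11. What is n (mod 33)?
M = 3 × 11 = 33. M₁ = 11, y₁ ≡ 2 (mod 3). M₂ = 3, y₂ ≡ 4 (mod 11). n = 1×11×2 + 0×3×4 ≡ 22 (mod 33)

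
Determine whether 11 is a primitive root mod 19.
11^{3} ≡ 1 mod 19 and 3 < 18, so ord_19(11) = 3 ≠ 18 and 11 is not a primitive root.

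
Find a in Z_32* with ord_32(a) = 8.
3 has order 8 mod 32 since 3^{8} ≡ 1 mod 32 and no smaller power works.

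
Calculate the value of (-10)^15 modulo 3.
Using Fermat: (-10)^{2} ≡ 1 mod 3. 15 ≡ 1 mod 2. So (-10)^{15} ≡ (-10)^{1} ≡ 2 mod 3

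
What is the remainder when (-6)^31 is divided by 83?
By repeated squaring mod 83: (-6)^{1}≡77, (-6)^{2}≡36, (-6)^{4}≡51, (-6)^{8}≡28, (-6)^{16}≡37. Then (-6)^{31} = (-6)^{16+8+4+2+1} ≡ 37 × 28 × 51 × 36 × 77 ≡ 7 mod 83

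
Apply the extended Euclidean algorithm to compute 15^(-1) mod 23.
Extended GCD: 15(-3) + 23(2) = 1. So 15^(-1) ≡ -3 ≡ 20 (mod 23). Verify: 15 × 20 = 300 ≡ 1 (mod 23)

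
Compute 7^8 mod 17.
By repeated squaring mod 17: 7^{1}≡7, 7^{2}≡15, 7^{4}≡4, 7^{8}≡16. So 7^{8} ≡ 16 mod 17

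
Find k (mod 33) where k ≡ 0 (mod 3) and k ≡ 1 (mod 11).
M = 3 × 11 = 33. M₁ = 11, y₁ ≡ 2 (mod 3). M₂ = 3, y₂ ≡ 4 (mod 11). k = 0×11×2 + 1×3×4 ≡ 12 (mod 33)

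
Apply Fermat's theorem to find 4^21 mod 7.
By Fermat: 4^{6} ≡ 1 mod 7. 21 = 3×6 + 3. So 4^{21} ≡ 4^{3} ≡ 1 mod 7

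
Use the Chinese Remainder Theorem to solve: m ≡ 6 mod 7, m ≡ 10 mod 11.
M = 7 × 11 = 77. M₁ = 11, y₁ ≡ 2 mod 7. M₂ = 7, y₂ ≡ 8 mod 11. m = 6×11×2 + 10×7×8 ≡ 76 mod 77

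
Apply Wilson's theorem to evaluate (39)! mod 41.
(40)! = (39)! × (40) ≡ -1 (mod 41). So (39)! ≡ -1 × (40)^(-1) ≡ (-1)×(-1) = 1 (mod 41)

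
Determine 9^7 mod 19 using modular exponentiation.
By repeated squaring mod 19: 9^{1}≡9, 9^{2}≡5, 9^{4}≡6. Then 9^{7} = 9^{4+2+1} ≡ 6 × 5 × 9 ≡ 4 mod 19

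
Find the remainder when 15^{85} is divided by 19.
By Fermat: 15^{18} ≡ 1 (mod 19). 85 = 4×18 + 13. So 15^{85} ≡ 15^{13} ≡ 10 (mod 19)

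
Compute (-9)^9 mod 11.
By repeated squaring (mod 11): (-9)^{1}≡2, (-9)^{2}≡4, (-9)^{4}≡5, (-9)^{8}≡3. Then (-9)^{9} = (-9)^{8+1} ≡ 3 × 2 ≡ 6 (mod 11)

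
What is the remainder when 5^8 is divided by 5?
By repeated squaring (mod 5): 5^{1}≡0, 5^{2}≡0, 5^{4}≡0, 5^{8}≡0. So 5^{8} ≡ 0 (mod 5)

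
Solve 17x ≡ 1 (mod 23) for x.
Since 23 is prime, by Fermat 17^(-1) ≡ 17^{21} ≡ 19 (mod 23). Verify: 17 × 19 = 323 ≡ 1 (mod 23)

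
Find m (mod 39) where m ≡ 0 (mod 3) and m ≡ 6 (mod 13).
M = 3 × 13 = 39. M₁ = 13, y₁ ≡ 1 (mod 3). M₂ = 3, y₂ ≡ 9 (mod 13). m = 0×13×1 + 6×3×9 ≡ 6 (mod 39)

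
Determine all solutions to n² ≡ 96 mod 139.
The square roots of 96 mod 139 are 42 and 97. Verify: 42² = 1764 ≡ 96 mod 139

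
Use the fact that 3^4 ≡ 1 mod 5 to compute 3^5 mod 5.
By Fermat: 3^{4} ≡ 1 mod 5. So 3^{5} = 3^{4} · 3^{1} ≡ 3^{1} ≡ 3 mod 5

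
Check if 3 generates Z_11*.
3^{5} ≡ 1 mod 11 and 5 < 10, so ord_11(3) = 5 ≠ 10 and 3 is not a primitive root.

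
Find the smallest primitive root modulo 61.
g = 2. For each prime q|60: 2^{30}≡60, 2^{20}≡47, 2^{12}≡9, none ≡ 1, so ord_61(2) = 60 and 2 is a primitive root.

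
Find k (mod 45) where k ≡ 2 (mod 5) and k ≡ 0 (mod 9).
M = 5 × 9 = 45. M₁ = 9, y₁ ≡ 4 (mod 5). M₂ = 5, y₂ ≡ 2 (mod 9). k = 2×9×4 + 0×5×2 ≡ 27 (mod 45)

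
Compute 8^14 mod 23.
By repeated squaring mod 23: 8^{1}≡8, 8^{2}≡18, 8^{4}≡2, 8^{8}≡4. Then 8^{14} = 8^{8+4+2} ≡ 4 × 2 × 18 ≡ 6 mod 23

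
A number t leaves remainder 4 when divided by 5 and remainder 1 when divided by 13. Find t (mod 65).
M = 5 × 13 = 65. M₁ = 13, y₁ ≡ 2 (mod 5). M₂ = 5, y₂ ≡ 8 (mod 13). t = 4×13×2 + 1×5×8 ≡ 14 (mod 65)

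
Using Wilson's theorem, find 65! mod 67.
(66)! = (65)! × (66) ≡ -1 mod 67. So (65)! ≡ -1 × (66)^(-1) ≡ (-1)×(-1) = 1 mod 67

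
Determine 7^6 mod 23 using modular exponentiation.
By repeated squaring mod 23: 7^{1}≡7, 7^{2}≡3, 7^{4}≡9. Then 7^{6} = 7^{4+2} ≡ 9 × 3 ≡ 4 mod 23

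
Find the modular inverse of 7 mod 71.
Since 71 is prime, by Fermat 7^(-1) ≡ 7^{69} ≡ 61 (mod 71). Verify: 7 × 61 = 427 ≡ 1 (mod 71)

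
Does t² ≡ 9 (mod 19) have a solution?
By Euler's criterion: 9^{9} ≡ 1 (mod 19). Since this equals 1, 9 is a QR.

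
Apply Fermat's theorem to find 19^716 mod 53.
By Fermat: 19^{52} ≡ 1 mod 53. 716 ≡ 40 mod 52. So 19^{716} ≡ 19^{40} ≡ 13 mod 53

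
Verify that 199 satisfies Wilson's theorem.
(198)! mod 199 = 198. Since this equals -1 (mod 199), Wilson confirms 199 is prime.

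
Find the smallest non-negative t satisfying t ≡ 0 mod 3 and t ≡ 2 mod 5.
M = 3 × 5 = 15. M₁ = 5, y₁ ≡ 2 mod 3. M₂ = 3, y₂ ≡ 2 mod 5. t = 0×5×2 + 2×3×2 ≡ 12 mod 15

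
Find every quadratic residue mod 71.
Quadratic residues modulo 71: {1, 2, 3, 4, 5, 6, 8, 9, 10, 12, 15, 16, 18, 19, 20, 24, 25, 27, 29, 30, 32, 36, 37, 38, 40, 43, 45, 48, 49, 50, 54, 57, 58, 60, 64}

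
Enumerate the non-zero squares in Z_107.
QRs mod 107: {1, 3, 4, 9, 10, 11, 12, 13, 14, 16, 19, 23, 25, 27, 29, 30, 33, 34, 35, 36, 37, 39, 40, 41, 42, 44, 47, 48, 49, 52, 53, 56, 57, 61, 62, 64, 69, 75, 76, 79, 81, 83, 85, 86, 87, 89, 90, 92, 99, 100, 101, 102, 105}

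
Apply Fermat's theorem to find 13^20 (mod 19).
By Fermat: 13^{18} ≡ 1 (mod 19). So 13^{20} = 13^{18} · 13^{2} ≡ 13^{2} ≡ 17 (mod 19)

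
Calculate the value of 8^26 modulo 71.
By repeated squaring mod 71: 8^{1}≡8, 8^{2}≡64, 8^{4}≡49, 8^{8}≡58, 8^{16}≡27. Then 8^{26} = 8^{16+8+2} ≡ 27 × 58 × 64 ≡ 43 mod 71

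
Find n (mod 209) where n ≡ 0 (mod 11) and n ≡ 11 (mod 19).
M = 11 × 19 = 209. M₁ = 19, y₁ ≡ 7 (mod 11). M₂ = 11, y₂ ≡ 7 (mod 19). n = 0×19×7 + 11×11×7 ≡ 11 (mod 209)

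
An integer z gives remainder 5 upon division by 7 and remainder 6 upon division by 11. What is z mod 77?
M = 7 × 11 = 77. M₁ = 11, y₁ ≡ 2 mod 7. M₂ = 7, y₂ ≡ 8 mod 11. z = 5×11×2 + 6×7×8 ≡ 61 mod 77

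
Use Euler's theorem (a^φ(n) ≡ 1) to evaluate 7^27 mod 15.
By Euler: 7^{8} ≡ 1 (mod 15) since gcd(7, 15) = 1. 27 = 3×8 + 3. So 7^{27} ≡ 7^{3} ≡ 13 (mod 15)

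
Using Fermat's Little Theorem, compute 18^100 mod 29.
By Fermat: 18^{28} ≡ 1 mod 29. 100 = 3×28 + 16. So 18^{100} ≡ 18^{16} ≡ 24 mod 29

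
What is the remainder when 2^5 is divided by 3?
Using Fermat: 2^{2} ≡ 1 (mod 3). 5 ≡ 1 (mod 2). So 2^{5} ≡ 2^{1} ≡ 2 (mod 3)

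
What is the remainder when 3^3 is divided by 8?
3^{3} = 27 ≡ 3 (mod 8)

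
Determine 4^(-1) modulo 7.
Since 7 is prime, by Fermat 4^(-1) ≡ 4^{5} ≡ 2 mod 7. Verify: 4 × 2 = 8 ≡ 1 mod 7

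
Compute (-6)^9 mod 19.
By repeated squaring (mod 19): (-6)^{1}≡13, (-6)^{2}≡17, (-6)^{4}≡4, (-6)^{8}≡16. Then (-6)^{9} = (-6)^{8+1} ≡ 16 × 13 ≡ 18 (mod 19)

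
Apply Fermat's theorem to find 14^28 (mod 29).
By Fermat's Little Theorem, 14^{28} ≡ 1 (mod 29) since 29 is prime and gcd(14, 29) = 1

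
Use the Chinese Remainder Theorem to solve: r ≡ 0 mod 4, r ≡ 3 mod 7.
M = 4 × 7 = 28. M₁ = 7, y₁ ≡ 3 mod 4. M₂ = 4, y₂ ≡ 2 mod 7. r = 0×7×3 + 3×4×2 ≡ 24 mod 28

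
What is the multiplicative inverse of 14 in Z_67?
Since 67 is prime, by Fermat 14^(-1) ≡ 14^{65} ≡ 24 mod 67. Verify: 14 × 24 = 336 ≡ 1 mod 67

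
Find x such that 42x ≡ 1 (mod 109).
Since 109 is prime, by Fermat 42^(-1) ≡ 42^{107} ≡ 13 (mod 109). Verify: 42 × 13 = 546 ≡ 1 (mod 109)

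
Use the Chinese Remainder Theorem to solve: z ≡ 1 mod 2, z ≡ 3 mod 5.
M = 2 × 5 = 10. M₁ = 5, y₁ ≡ 1 mod 2. M₂ = 2, y₂ ≡ 3 mod 5. z = 1×5×1 + 3×2×3 ≡ 3 mod 10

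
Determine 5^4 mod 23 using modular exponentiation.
5^{4} = 625 ≡ 4 (mod 23)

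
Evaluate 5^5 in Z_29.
By repeated squaring mod 29: 5^{1}≡5, 5^{2}≡25, 5^{4}≡16. Then 5^{5} = 5^{4+1} ≡ 16 × 5 ≡ 22 mod 29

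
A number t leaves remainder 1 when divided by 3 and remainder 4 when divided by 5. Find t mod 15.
M = 3 × 5 = 15. M₁ = 5, y₁ ≡ 2 mod 3. M₂ = 3, y₂ ≡ 2 mod 5. t = 1×5×2 + 4×3×2 ≡ 4 mod 15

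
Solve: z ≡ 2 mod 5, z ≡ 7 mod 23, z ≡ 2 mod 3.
M = 5 × 23 × 3 = 345. M₁ = 69, y₁ ≡ 4 mod 5. M₂ = 15, y₂ ≡ 20 mod 23. M₃ = 115, y₃ ≡ 1 mod 3. z = 2×69×4 + 7×15×20 + 2×115×1 ≡ 122 mod 345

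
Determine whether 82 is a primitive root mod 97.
ord_97(82) divides 96. For each prime q|96: 82^{48}≡96, 82^{32}≡61, none ≡ 1. So 82 has order 96 and is a primitive root mod 97.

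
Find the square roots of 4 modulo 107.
The square roots of 4 mod 107 are 105 and 2. Verify: 105² = 11025 ≡ 4 mod 107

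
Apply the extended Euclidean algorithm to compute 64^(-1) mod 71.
Extended GCD: 64(10) + 71(-9) = 1. So 64^(-1) ≡ 10 mod 71. Verify: 64 × 10 = 640 ≡ 1 mod 71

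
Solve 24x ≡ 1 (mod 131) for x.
Since 131 is prime, by Fermat 24^(-1) ≡ 24^{129} ≡ 71 (mod 131). Verify: 24 × 71 = 1704 ≡ 1 (mod 131)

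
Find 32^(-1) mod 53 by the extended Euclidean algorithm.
Extended GCD: 32(5) + 53(-3) = 1. So 32^(-1) ≡ 5 mod 53. Verify: 32 × 5 = 160 ≡ 1 mod 53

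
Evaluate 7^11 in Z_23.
By repeated squaring (mod 23): 7^{1}≡7, 7^{2}≡3, 7^{4}≡9, 7^{8}≡12. Then 7^{11} = 7^{8+2+1} ≡ 12 × 3 × 7 ≡ 22 (mod 23)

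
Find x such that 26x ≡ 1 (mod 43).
Since 43 is prime, by Fermat 26^(-1) ≡ 26^{41} ≡ 5 (mod 43). Verify: 26 × 5 = 130 ≡ 1 (mod 43)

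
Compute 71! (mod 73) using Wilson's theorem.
(72)! = (71)! × (72) ≡ -1 (mod 73). So (71)! ≡ -1 × (72)^(-1) ≡ (-1)×(-1) = 1 (mod 73)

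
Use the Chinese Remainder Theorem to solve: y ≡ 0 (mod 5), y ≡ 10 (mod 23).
M = 5 × 23 = 115. M₁ = 23, y₁ ≡ 2 (mod 5). M₂ = 5, y₂ ≡ 14 (mod 23). y = 0×23×2 + 10×5×14 ≡ 10 (mod 115)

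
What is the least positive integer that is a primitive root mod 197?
g = 2. Powers: [2, 4, 8, 16, 32, 64, 128, 59, 118, ...] generates all 196 non-zero residues.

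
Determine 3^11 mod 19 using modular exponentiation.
By repeated squaring (mod 19): 3^{1}≡3, 3^{2}≡9, 3^{4}≡5, 3^{8}≡6. Then 3^{11} = 3^{8+2+1} ≡ 6 × 9 × 3 ≡ 10 (mod 19)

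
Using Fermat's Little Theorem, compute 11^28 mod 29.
By Fermat's Little Theorem, 11^{28} ≡ 1 mod 29 since 29 is prime and gcd(11, 29) = 1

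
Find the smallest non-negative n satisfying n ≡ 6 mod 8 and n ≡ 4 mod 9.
M = 8 × 9 = 72. M₁ = 9, y₁ ≡ 1 mod 8. M₂ = 8, y₂ ≡ 8 mod 9. n = 6×9×1 + 4×8×8 ≡ 22 mod 72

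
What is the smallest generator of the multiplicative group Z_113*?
g = 3. Powers: [3, 9, 27, 81, 17, 51, ...] generates all 112 non-zero residues.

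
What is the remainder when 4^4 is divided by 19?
4^{4} = 256 ≡ 9 mod 19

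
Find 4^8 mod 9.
By repeated squaring mod 9: 4^{1}≡4, 4^{2}≡7, 4^{4}≡4, 4^{8}≡7. So 4^{8} ≡ 7 mod 9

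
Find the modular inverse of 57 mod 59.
Since 59 is prime, by Fermat 57^(-1) ≡ 57^{57} ≡ 29 (mod 59). Verify: 57 × 29 = 1653 ≡ 1 (mod 59)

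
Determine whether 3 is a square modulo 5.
By Euler's criterion: 3^{2} ≡ 4 mod 5. Since this equals -1 (≡ 4), 3 is not a QR.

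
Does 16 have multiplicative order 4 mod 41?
Powers of 16 mod 41: 16^1≡16, 16^2≡10, 16^3≡37, 16^4≡18, 16^5≡1. 16^4≡18≢1, so ord ≠ 4. No, the actual order is 5.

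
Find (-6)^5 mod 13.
By repeated squaring mod 13: (-6)^{1}≡7, (-6)^{2}≡10, (-6)^{4}≡9. Then (-6)^{5} = (-6)^{4+1} ≡ 9 × 7 ≡ 11 mod 13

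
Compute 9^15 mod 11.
Using Fermat: 9^{10} ≡ 1 mod 11. 15 ≡ 5 mod 10. So 9^{15} ≡ 9^{5} ≡ 1 mod 11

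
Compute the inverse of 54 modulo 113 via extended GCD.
Extended GCD: 54(-23) + 113(11) = 1. So 54^(-1) ≡ -23 ≡ 90 mod 113. Verify: 54 × 90 = 4860 ≡ 1 mod 113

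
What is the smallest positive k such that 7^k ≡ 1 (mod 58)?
Powers of 7 mod 58: 7^1≡7, 7^2≡49, 7^3≡53, 7^4≡23, 7^5≡45, 7^6≡25, 7^7≡1. Order = 7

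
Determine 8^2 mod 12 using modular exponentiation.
8^{2} = 64 ≡ 4 (mod 12)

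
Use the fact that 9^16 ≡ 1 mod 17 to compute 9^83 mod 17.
By Fermat: 9^{16} ≡ 1 mod 17. 83 = 5×16 + 3. So 9^{83} ≡ 9^{3} ≡ 15 mod 17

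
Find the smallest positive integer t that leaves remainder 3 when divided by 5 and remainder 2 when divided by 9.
M = 5 × 9 = 45. M₁ = 9, y₁ ≡ 4 mod 5. M₂ = 5, y₂ ≡ 2 mod 9. t = 3×9×4 + 2×5×2 ≡ 38 mod 45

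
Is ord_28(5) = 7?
Powers of 5 mod 28: 5^1≡5, 5^2≡25, 5^3≡13, 5^4≡9, 5^5≡17, 5^6≡1. Already 5^6≡1, so the order is 6 < 7. No, the actual order is 6.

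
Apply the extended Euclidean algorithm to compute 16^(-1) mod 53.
Extended GCD: 16(10) + 53(-3) = 1. So 16^(-1) ≡ 10 mod 53. Verify: 16 × 10 = 160 ≡ 1 mod 53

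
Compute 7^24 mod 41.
By repeated squaring mod 41: 7^{1}≡7, 7^{2}≡8, 7^{4}≡23, 7^{8}≡37, 7^{16}≡16. Then 7^{24} = 7^{16+8} ≡ 16 × 37 ≡ 18 mod 41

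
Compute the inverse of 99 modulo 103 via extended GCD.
Extended GCD: 99(-26) + 103(25) = 1. So 99^(-1) ≡ -26 ≡ 77 mod 103. Verify: 99 × 77 = 7623 ≡ 1 mod 103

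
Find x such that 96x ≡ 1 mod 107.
Since 107 is prime, by Fermat 96^(-1) ≡ 96^{105} ≡ 68 mod 107. Verify: 96 × 68 = 6528 ≡ 1 mod 107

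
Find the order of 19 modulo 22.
Powers of 19 mod 22: 19^1≡19, 19^2≡9, 19^3≡17, 19^4≡15, 19^5≡21, 19^6≡3, 19^7≡13, 19^8≡5, 19^9≡7, 19^10≡1. ord_22(19) = 10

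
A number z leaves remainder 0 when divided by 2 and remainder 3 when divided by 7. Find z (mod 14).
M = 2 × 7 = 14. M₁ = 7, y₁ ≡ 1 (mod 2). M₂ = 2, y₂ ≡ 4 (mod 7). z = 0×7×1 + 3×2×4 ≡ 10 (mod 14)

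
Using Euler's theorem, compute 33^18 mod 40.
By Euler: 33^{16} ≡ 1 mod 40 since gcd(33, 40) = 1. 18 = 1×16 + 2. So 33^{18} ≡ 33^{2} ≡ 9 mod 40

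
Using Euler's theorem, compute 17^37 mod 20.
By Euler: 17^{8} ≡ 1 (mod 20) since gcd(17, 20) = 1. 37 = 4×8 + 5. So 17^{37} ≡ 17^{5} ≡ 17 (mod 20)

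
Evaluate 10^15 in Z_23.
By repeated squaring (mod 23): 10^{1}≡10, 10^{2}≡8, 10^{4}≡18, 10^{8}≡2. Then 10^{15} = 10^{8+4+2+1} ≡ 2 × 18 × 8 × 10 ≡ 5 (mod 23)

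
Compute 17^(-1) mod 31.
Since 31 is prime, by Fermat 17^(-1) ≡ 17^{29} ≡ 11 mod 31. Verify: 17 × 11 = 187 ≡ 1 mod 31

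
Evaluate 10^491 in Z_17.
Using Fermat: 10^{16} ≡ 1 (mod 17). 491 ≡ 11 (mod 16). So 10^{491} ≡ 10^{11} ≡ 3 (mod 17)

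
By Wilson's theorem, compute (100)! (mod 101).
By Wilson's theorem, (100)! ≡ -1 ≡ 100 (mod 101)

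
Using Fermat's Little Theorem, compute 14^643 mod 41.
By Fermat: 14^{40} ≡ 1 (mod 41). 643 ≡ 3 (mod 40). So 14^{643} ≡ 14^{3} ≡ 38 (mod 41)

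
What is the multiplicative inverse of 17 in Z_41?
Since 41 is prime, by Fermat 17^(-1) ≡ 17^{39} ≡ 29 mod 41. Verify: 17 × 29 = 493 ≡ 1 mod 41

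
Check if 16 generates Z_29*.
16^{7} ≡ 1 (mod 29) and 7 < 28, so ord_29(16) = 7 ≠ 28 and 16 is not a primitive root.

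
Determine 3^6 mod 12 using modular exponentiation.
By repeated squaring (mod 12): 3^{1}≡3, 3^{2}≡9, 3^{4}≡9. Then 3^{6} = 3^{4+2} ≡ 9 × 9 ≡ 9 (mod 12)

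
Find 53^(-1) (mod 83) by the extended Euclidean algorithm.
Extended GCD: 53(-36) + 83(23) = 1. So 53^(-1) ≡ -36 ≡ 47 (mod 83). Verify: 53 × 47 = 2491 ≡ 1 (mod 83)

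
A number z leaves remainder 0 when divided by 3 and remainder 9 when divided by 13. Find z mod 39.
M = 3 × 13 = 39. M₁ = 13, y₁ ≡ 1 mod 3. M₂ = 3, y₂ ≡ 9 mod 13. z = 0×13×1 + 9×3×9 ≡ 9 mod 39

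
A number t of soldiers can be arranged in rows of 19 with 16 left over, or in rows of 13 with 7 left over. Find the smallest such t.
M = 19 × 13 = 247. M₁ = 13, y₁ ≡ 3 (mod 19). M₂ = 19, y₂ ≡ 11 (mod 13). t = 16×13×3 + 7×19×11 ≡ 111 (mod 247)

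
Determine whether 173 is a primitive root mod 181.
173^{60} ≡ 1 (mod 181) and 60 < 180, so ord_181(173) = 60 ≠ 180 and 173 is not a primitive root.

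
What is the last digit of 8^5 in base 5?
Using Fermat: 8^{4} ≡ 1 (mod 5). 5 ≡ 1 (mod 4). So 8^{5} ≡ 8^{1} ≡ 3 (mod 5)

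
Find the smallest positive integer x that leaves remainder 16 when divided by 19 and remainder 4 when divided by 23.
M = 19 × 23 = 437. M₁ = 23, y₁ ≡ 5 mod 19. M₂ = 19, y₂ ≡ 17 mod 23. x = 16×23×5 + 4×19×17 ≡ 73 mod 437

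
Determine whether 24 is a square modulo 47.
By Euler's criterion: 24^{23} ≡ 1 (mod 47). Since this equals 1, 24 is a QR.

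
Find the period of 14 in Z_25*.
Powers of 14 mod 25: 14^1≡14, 14^2≡21, 14^3≡19, 14^4≡16, 14^5≡24, 14^6≡11, 14^7≡4, 14^8≡6, 14^9≡9, 14^10≡1. ord_25(14) = 10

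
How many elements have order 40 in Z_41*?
Number of primitive roots mod 41 = φ(p-1) = φ(40) = 16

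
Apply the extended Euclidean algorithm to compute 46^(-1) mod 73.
Extended GCD: 46(27) + 73(-17) = 1. So 46^(-1) ≡ 27 (mod 73). Verify: 46 × 27 = 1242 ≡ 1 (mod 73)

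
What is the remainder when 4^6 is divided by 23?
By repeated squaring (mod 23): 4^{1}≡4, 4^{2}≡16, 4^{4}≡3. Then 4^{6} = 4^{4+2} ≡ 3 × 16 ≡ 2 (mod 23)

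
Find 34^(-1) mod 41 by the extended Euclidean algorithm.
Extended GCD: 34(-6) + 41(5) = 1. So 34^(-1) ≡ -6 ≡ 35 mod 41. Verify: 34 × 35 = 1190 ≡ 1 mod 41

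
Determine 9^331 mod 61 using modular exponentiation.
Using Fermat: 9^{60} ≡ 1 mod 61. 331 ≡ 31 mod 60. So 9^{331} ≡ 9^{31} ≡ 9 mod 61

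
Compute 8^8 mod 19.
By repeated squaring (mod 19): 8^{1}≡8, 8^{2}≡7, 8^{4}≡11, 8^{8}≡7. So 8^{8} ≡ 7 (mod 19)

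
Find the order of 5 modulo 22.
Powers of 5 mod 22: 5^1≡5, 5^2≡3, 5^3≡15, 5^4≡9, 5^5≡1. So the order of 5 is 5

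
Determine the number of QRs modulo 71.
Exactly half the non-zero residues mod a prime are QRs: (71-1)/2 = 35.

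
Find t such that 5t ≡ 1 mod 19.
Since 19 is prime, by Fermat 5^(-1) ≡ 5^{17} ≡ 4 mod 19. Verify: 5 × 4 = 20 ≡ 1 mod 19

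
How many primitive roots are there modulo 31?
There are φ(31-1) = φ(30) = 8 primitive roots modulo 31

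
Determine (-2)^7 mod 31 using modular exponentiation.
By repeated squaring (mod 31): (-2)^{1}≡29, (-2)^{2}≡4, (-2)^{4}≡16. Then (-2)^{7} = (-2)^{4+2+1} ≡ 16 × 4 × 29 ≡ 27 (mod 31)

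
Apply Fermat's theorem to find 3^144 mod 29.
By Fermat: 3^{28} ≡ 1 mod 29. 144 = 5×28 + 4. So 3^{144} ≡ 3^{4} ≡ 23 mod 29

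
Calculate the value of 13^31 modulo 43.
By repeated squaring (mod 43): 13^{1}≡13, 13^{2}≡40, 13^{4}≡9, 13^{8}≡38, 13^{16}≡25. Then 13^{31} = 13^{16+8+4+2+1} ≡ 25 × 38 × 9 × 40 × 13 ≡ 15 (mod 43)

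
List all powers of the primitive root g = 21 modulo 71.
21^1, 21^2, ..., 21^{70} mod 71: [21, 15, 31, 12, 39, 38, 17, 2, 42, 30, 62, 24, 7, 5, 34, 4, 13, 60, 53, 48, 14, 10, 68, 8, 26, 49, 35, 25, 28, 20, 65, 16, 52, 27, 70, 50, 56, 40, 59, 32, 33, 54, 69, 29, 41, 9, 47, 64, 66, 37, 67, 58, 11, 18, 23, 57, 61, 3, 63, 45, 22, 36, 46, 43, 51, 6, 55, 19, 44, 1]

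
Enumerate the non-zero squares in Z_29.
QRs mod 29: {1, 4, 5, 6, 7, 9, 13, 16, 20, 22, 23, 24, 25, 28}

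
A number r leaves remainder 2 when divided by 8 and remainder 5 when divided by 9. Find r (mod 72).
M = 8 × 9 = 72. M₁ = 9, y₁ ≡ 1 (mod 8). M₂ = 8, y₂ ≡ 8 (mod 9). r = 2×9×1 + 5×8×8 ≡ 50 (mod 72)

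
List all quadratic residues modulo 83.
Squares in Z_83*: {1, 3, 4, 7, 9, 10, 11, 12, 16, 17, 21, 23, 25, 26, 27, 28, 29, 30, 31, 33, 36, 37, 38, 40, 41, 44, 48, 49, 51, 59, 61, 63, 64, 65, 68, 69, 70, 75, 77, 78, 81}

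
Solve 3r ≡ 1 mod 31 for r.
Since 31 is prime, by Fermat 3^(-1) ≡ 3^{29} ≡ 21 mod 31. Verify: 3 × 21 = 63 ≡ 1 mod 31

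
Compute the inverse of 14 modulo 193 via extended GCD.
Extended GCD: 14(69) + 193(-5) = 1. So 14^(-1) ≡ 69 (mod 193). Verify: 14 × 69 = 966 ≡ 1 (mod 193)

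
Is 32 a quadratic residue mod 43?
By Euler's criterion: 32^{21} ≡ 42 (mod 43). Since this equals -1 (≡ 42), 32 is not a QR.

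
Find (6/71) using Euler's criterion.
(6/71) = 6^{35} mod 71 = 1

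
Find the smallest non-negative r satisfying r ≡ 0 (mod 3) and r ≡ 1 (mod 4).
M = 3 × 4 = 12. M₁ = 4, y₁ ≡ 1 (mod 3). M₂ = 3, y₂ ≡ 3 (mod 4). r = 0×4×1 + 1×3×3 ≡ 9 (mod 12)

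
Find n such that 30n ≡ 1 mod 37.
Since 37 is prime, by Fermat 30^(-1) ≡ 30^{35} ≡ 21 mod 37. Verify: 30 × 21 = 630 ≡ 1 mod 37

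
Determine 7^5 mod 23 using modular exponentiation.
By repeated squaring mod 23: 7^{1}≡7, 7^{2}≡3, 7^{4}≡9. Then 7^{5} = 7^{4+1} ≡ 9 × 7 ≡ 17 mod 23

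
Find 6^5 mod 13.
By repeated squaring mod 13: 6^{1}≡6, 6^{2}≡10, 6^{4}≡9. Then 6^{5} = 6^{4+1} ≡ 9 × 6 ≡ 2 mod 13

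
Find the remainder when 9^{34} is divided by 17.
By Fermat: 9^{16} ≡ 1 mod 17. 34 = 2×16 + 2. So 9^{34} ≡ 9^{2} ≡ 13 mod 17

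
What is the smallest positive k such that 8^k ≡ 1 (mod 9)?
Powers of 8 mod 9: 8^1≡8, 8^2≡1. ord_9(8) = 2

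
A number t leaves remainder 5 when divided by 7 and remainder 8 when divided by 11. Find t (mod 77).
M = 7 × 11 = 77. M₁ = 11, y₁ ≡ 2 (mod 7). M₂ = 7, y₂ ≡ 8 (mod 11). t = 5×11×2 + 8×7×8 ≡ 19 (mod 77)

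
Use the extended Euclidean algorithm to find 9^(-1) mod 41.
Extended GCD: 9(-9) + 41(2) = 1. So 9^(-1) ≡ -9 ≡ 32 mod 41. Verify: 9 × 32 = 288 ≡ 1 mod 41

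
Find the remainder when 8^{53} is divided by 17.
By Fermat: 8^{16} ≡ 1 (mod 17). 53 = 3×16 + 5. So 8^{53} ≡ 8^{5} ≡ 9 (mod 17)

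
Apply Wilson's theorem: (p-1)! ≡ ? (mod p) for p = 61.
By Wilson's theorem, (60)! ≡ -1 ≡ 60 (mod 61)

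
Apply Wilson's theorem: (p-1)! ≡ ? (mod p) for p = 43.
By Wilson's theorem, (42)! ≡ -1 ≡ 42 mod 43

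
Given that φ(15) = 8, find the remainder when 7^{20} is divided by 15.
By Euler: 7^{8} ≡ 1 (mod 15) since gcd(7, 15) = 1. 20 = 2×8 + 4. So 7^{20} ≡ 7^{4} ≡ 1 (mod 15)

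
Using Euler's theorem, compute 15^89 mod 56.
By Euler: 15^{24} ≡ 1 (mod 56) since gcd(15, 56) = 1. 89 = 3×24 + 17. So 15^{89} ≡ 15^{17} ≡ 15 (mod 56)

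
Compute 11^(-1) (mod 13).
Since 13 is prime, by Fermat 11^(-1) ≡ 11^{11} ≡ 6 (mod 13). Verify: 11 × 6 = 66 ≡ 1 (mod 13)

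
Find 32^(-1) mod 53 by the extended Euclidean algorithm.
Extended GCD: 32(5) + 53(-3) = 1. So 32^(-1) ≡ 5 mod 53. Verify: 32 × 5 = 160 ≡ 1 mod 53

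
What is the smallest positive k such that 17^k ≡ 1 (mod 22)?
Powers of 17 mod 22: 17^1≡17, 17^2≡3, 17^3≡7, 17^4≡9, 17^5≡21, 17^6≡5, 17^7≡19, 17^8≡15, 17^9≡13, 17^10≡1. So the order of 17 is 10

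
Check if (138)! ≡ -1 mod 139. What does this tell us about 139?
(138)! mod 139 = 138. Since this equals -1 mod 139, Wilson confirms 139 is prime.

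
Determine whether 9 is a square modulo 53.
By Euler's criterion: 9^{26} ≡ 1 mod 53. Since this equals 1, 9 is a QR.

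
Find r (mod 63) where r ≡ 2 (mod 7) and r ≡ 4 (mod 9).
M = 7 × 9 = 63. M₁ = 9, y₁ ≡ 4 (mod 7). M₂ = 7, y₂ ≡ 4 (mod 9). r = 2×9×4 + 4×7×4 ≡ 58 (mod 63)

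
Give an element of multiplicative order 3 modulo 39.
16 has order 3 mod 39 since 16^{3} ≡ 1 mod 39 and no smaller power works.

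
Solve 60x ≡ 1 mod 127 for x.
Since 127 is prime, by Fermat 60^(-1) ≡ 60^{125} ≡ 36 mod 127. Verify: 60 × 36 = 2160 ≡ 1 mod 127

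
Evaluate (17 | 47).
(17/47) = 17^{23} mod 47 = 1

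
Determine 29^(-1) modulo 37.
Since 37 is prime, by Fermat 29^(-1) ≡ 29^{35} ≡ 23 (mod 37). Verify: 29 × 23 = 667 ≡ 1 (mod 37)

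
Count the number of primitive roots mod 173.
Number of primitive roots mod 173 = φ(p-1) = φ(172) = 84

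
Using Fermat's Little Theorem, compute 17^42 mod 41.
By Fermat: 17^{40} ≡ 1 mod 41. So 17^{42} = 17^{40} · 17^{2} ≡ 17^{2} ≡ 2 mod 41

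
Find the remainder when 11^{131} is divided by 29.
By Fermat: 11^{28} ≡ 1 mod 29. 131 = 4×28 + 19. So 11^{131} ≡ 11^{19} ≡ 15 mod 29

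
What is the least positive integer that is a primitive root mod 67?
g = 2. Powers: [2, 4, 8, 16, 32, 64, 61, 55, 43, ...] generates all 66 non-zero residues.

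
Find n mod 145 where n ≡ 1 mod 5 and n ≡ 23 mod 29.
M = 5 × 29 = 145. M₁ = 29, y₁ ≡ 4 mod 5. M₂ = 5, y₂ ≡ 6 mod 29. n = 1×29×4 + 23×5×6 ≡ 81 mod 145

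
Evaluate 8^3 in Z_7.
8^{3} = 512 ≡ 1 mod 7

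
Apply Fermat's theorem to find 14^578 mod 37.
By Fermat: 14^{36} ≡ 1 mod 37. 578 ≡ 2 mod 36. So 14^{578} ≡ 14^{2} ≡ 11 mod 37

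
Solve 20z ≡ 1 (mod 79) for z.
Since 79 is prime, by Fermat 20^(-1) ≡ 20^{77} ≡ 4 (mod 79). Verify: 20 × 4 = 80 ≡ 1 (mod 79)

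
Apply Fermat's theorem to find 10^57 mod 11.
By Fermat: 10^{10} ≡ 1 mod 11. 57 = 5×10 + 7. So 10^{57} ≡ 10^{7} ≡ 10 mod 11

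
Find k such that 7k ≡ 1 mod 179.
Since 179 is prime, by Fermat 7^(-1) ≡ 7^{177} ≡ 128 mod 179. Verify: 7 × 128 = 896 ≡ 1 mod 179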